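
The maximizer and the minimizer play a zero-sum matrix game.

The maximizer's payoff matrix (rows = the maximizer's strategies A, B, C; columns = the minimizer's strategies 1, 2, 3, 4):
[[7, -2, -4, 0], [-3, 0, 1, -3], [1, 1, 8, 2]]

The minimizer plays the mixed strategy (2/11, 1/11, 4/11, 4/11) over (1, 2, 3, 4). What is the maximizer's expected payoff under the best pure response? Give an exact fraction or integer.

43/11

A: (7)·(2/11) + (-2)·(1/11) + (-4)·(4/11) + (0)·(4/11) = -4/11.
B: (-3)·(2/11) + (0)·(1/11) + (1)·(4/11) + (-3)·(4/11) = -14/11.
C: (1)·(2/11) + (1)·(1/11) + (8)·(4/11) + (2)·(4/11) = 43/11.
The best pure response is C with expected payoff 43/11.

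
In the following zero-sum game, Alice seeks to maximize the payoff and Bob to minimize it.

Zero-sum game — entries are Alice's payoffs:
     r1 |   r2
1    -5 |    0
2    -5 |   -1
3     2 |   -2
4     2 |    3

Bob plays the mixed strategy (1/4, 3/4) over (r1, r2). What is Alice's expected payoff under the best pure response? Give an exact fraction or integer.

11/4

1: (-5)·(1/4) + (0)·(3/4) = -5/4.
2: (-5)·(1/4) + (-1)·(3/4) = -2.
3: (2)·(1/4) + (-2)·(3/4) = -1.
4: (2)·(1/4) + (3)·(3/4) = 11/4.
The best pure response is 4 with expected payoff 11/4.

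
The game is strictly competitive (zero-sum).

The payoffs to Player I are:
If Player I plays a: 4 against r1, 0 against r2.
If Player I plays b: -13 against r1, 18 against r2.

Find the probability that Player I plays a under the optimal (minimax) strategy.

Row minima are 0 and -13, so Player I's maximin is 0; column maxima are 4 and 18, so Player II's minimax is 4. These differ, so the equilibrium is in mixed strategies.
Let Player I play a with probability p. Player II is indifferent when 4p − 13(1−p) = 18(1−p), giving p = 31/35.

31/35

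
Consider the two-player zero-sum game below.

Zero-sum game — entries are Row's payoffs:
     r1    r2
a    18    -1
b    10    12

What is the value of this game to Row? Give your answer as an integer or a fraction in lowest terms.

226/21

Row minima are -1 and 10, so Row's maximin is 10; column maxima are 18 and 12, so Column's minimax is 12. These differ, so the equilibrium is in mixed strategies.
Let Row play a with probability p. Column is indifferent when 18p + 10(1−p) = −p + 12(1−p), giving p = 2/21.
Let Column play r1 with probability q. Row is indifferent when 18q − (1−q) = 10q + 12(1−q), giving q = 13/21.
The value is 18·(13/21) + (-1)·(8/21) = 226/21.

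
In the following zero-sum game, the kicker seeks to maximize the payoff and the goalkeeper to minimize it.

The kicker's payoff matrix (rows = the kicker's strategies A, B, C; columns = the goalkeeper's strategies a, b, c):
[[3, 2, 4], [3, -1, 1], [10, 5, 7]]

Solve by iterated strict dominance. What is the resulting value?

5

Column c is strictly dominated by b for the goalkeeper (2<4, -1<1, 5<7); eliminate c.
Row B is strictly dominated by row C (10>3, 5>-1); eliminate B.
Row A is strictly dominated by row C (10>3, 5>2); eliminate A.
Column a is strictly dominated by b for the goalkeeper (5<10); eliminate a.
Only (C, b) remains, with payoff 5.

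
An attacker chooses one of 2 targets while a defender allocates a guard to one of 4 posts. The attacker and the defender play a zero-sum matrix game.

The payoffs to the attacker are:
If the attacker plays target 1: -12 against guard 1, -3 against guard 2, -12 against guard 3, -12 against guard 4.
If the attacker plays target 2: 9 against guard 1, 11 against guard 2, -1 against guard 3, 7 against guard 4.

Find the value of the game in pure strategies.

-1

Row minima: -12, -1 → the attacker's maximin is -1.
Column maxima: 9, 11, -1, 7 → the defender's minimax is -1.
They coincide at (target 2, guard 3), so the value is -1.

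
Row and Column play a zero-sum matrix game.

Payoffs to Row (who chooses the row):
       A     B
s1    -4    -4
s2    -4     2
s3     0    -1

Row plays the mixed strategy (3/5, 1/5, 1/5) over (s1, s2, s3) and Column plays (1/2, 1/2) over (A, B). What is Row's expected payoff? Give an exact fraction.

-27/10

Against (1/2, 1/2), each row's expected payoff is s1: -4; s2: -1; s3: -1/2.
Taking the (3/5, 1/5, 1/5)-weighted average: (3/5)·(-4) + (1/5)·(-1) + (1/5)·(-1/2) = -27/10.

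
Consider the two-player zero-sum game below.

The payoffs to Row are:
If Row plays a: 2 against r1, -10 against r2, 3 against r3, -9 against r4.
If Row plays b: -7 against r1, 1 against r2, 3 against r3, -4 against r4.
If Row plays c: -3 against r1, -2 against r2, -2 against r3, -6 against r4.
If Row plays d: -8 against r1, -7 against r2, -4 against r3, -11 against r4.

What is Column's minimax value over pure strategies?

-4

The worst case (largest entry) in each column is r1: 2, r2: 1, r3: 3, r4: -4.
The best (smallest) of these is -4.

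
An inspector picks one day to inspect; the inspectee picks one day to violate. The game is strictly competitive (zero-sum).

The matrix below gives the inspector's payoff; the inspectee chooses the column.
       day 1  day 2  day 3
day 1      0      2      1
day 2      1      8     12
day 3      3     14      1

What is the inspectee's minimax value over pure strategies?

The worst case (largest entry) in each column is day 1: 3, day 2: 14, day 3: 12.
The best (smallest) of these is 3.

3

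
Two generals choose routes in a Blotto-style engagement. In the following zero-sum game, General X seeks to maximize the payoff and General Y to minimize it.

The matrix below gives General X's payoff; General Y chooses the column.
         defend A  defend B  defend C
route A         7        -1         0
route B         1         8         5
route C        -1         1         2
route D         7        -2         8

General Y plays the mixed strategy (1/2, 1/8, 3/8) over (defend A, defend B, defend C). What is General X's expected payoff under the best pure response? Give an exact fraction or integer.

route A: (7)·(1/2) + (-1)·(1/8) + (0)·(3/8) = 27/8.
route B: (1)·(1/2) + (8)·(1/8) + (5)·(3/8) = 27/8.
route C: (-1)·(1/2) + (1)·(1/8) + (2)·(3/8) = 3/8.
route D: (7)·(1/2) + (-2)·(1/8) + (8)·(3/8) = 25/4.
The best pure response is route D with expected payoff 25/4.

25/4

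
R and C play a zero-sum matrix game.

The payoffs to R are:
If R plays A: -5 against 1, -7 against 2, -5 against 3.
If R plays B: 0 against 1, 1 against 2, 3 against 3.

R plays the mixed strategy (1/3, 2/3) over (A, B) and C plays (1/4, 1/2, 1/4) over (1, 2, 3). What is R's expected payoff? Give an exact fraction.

Against (1/4, 1/2, 1/4), each row's expected payoff is A: -6; B: 5/4.
Taking the (1/3, 2/3)-weighted average: (1/3)·(-6) + (2/3)·(5/4) = -7/6.

-7/6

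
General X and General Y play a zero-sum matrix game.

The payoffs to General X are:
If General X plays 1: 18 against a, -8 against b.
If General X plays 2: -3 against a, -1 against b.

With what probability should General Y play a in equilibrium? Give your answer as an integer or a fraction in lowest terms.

1/4

Row minima are -8 and -3, so General X's maximin is -3; column maxima are 18 and -1, so General Y's minimax is -1. These differ, so the equilibrium is in mixed strategies.
Let General Y play a with probability q. General X is indifferent when 18q − 8(1−q) = −3q − (1−q), giving q = 1/4.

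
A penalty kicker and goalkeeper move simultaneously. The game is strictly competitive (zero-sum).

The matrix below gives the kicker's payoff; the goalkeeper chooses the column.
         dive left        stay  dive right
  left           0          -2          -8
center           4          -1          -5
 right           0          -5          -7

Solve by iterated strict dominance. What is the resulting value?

-5

Column dive left is strictly dominated by stay for the goalkeeper (-2<0, -1<4, -5<0); eliminate dive left.
Row left is strictly dominated by row center (-1>-2, -5>-8); eliminate left.
Row right is strictly dominated by row center (-1>-5, -5>-7); eliminate right.
Column stay is strictly dominated by dive right for the goalkeeper (-5<-1); eliminate stay.
Only (center, dive right) remains, with payoff -5.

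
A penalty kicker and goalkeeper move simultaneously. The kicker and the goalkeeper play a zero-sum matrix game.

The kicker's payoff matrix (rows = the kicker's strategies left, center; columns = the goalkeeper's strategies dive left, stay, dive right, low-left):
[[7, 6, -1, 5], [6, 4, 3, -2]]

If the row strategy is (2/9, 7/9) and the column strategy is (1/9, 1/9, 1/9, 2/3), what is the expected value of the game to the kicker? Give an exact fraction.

Against (1/9, 1/9, 1/9, 2/3), each row's expected payoff is left: 14/3; center: 1/9.
Taking the (2/9, 7/9)-weighted average: (2/9)·(14/3) + (7/9)·(1/9) = 91/81.

91/81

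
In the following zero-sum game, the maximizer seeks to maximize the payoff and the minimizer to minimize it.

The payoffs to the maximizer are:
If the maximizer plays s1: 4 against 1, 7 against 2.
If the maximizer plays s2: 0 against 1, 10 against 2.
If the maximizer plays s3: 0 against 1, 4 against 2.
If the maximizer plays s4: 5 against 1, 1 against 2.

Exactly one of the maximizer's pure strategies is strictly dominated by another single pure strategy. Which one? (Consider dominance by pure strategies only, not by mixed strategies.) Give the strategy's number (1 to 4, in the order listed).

3

Compare s3 with s1: 4 > 0, 7 > 4.
So s1 strictly dominates s3 for the maximizer; s3 is strictly dominated.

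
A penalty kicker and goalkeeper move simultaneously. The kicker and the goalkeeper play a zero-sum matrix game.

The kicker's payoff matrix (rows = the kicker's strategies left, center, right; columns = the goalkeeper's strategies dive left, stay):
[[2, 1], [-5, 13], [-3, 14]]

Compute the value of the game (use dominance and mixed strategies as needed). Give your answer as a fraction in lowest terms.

31/18

Row center is strictly dominated by row right, so the kicker never plays it.
The remaining 2×2 game on (left, right) × (dive left, stay) has no saddle point. Let the kicker play left with probability p; indifference gives 2p − 3(1−p) = p + 14(1−p), so p = 17/18.
Similarly the goalkeeper's optimal q on dive left is 13/18, and the value is 2·(13/18) + (1)·(5/18) = 31/18.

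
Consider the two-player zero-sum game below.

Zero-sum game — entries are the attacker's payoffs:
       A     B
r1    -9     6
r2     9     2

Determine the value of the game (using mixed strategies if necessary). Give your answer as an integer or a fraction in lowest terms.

Row minima are -9 and 2, so the attacker's maximin is 2; column maxima are 9 and 6, so the defender's minimax is 6. These differ, so the equilibrium is in mixed strategies.
Let the attacker play r1 with probability p. The defender is indifferent when −9p + 9(1−p) = 6p + 2(1−p), giving p = 7/22.
Let the defender play A with probability q. The attacker is indifferent when −9q + 6(1−q) = 9q + 2(1−q), giving q = 2/11.
The value is -9·(2/11) + (6)·(9/11) = 36/11.

36/11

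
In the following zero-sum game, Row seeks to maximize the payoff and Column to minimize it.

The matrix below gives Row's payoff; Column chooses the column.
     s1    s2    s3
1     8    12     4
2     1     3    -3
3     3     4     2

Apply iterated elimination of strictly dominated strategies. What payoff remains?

4

Column s1 is strictly dominated by s3 for Column (4<8, -3<1, 2<3); eliminate s1.
Row 3 is strictly dominated by row 1 (12>4, 4>2); eliminate 3.
Column s2 is strictly dominated by s3 for Column (4<12, -3<3); eliminate s2.
Row 2 is strictly dominated by row 1 (4>-3); eliminate 2.
Only (1, s3) remains, with payoff 4.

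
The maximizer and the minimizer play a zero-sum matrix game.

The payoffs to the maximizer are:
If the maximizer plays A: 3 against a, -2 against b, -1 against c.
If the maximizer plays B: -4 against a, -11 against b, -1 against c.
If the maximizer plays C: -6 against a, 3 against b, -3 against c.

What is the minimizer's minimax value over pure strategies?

The worst case (largest entry) in each column is a: 3, b: 3, c: -1.
The best (smallest) of these is -1.

-1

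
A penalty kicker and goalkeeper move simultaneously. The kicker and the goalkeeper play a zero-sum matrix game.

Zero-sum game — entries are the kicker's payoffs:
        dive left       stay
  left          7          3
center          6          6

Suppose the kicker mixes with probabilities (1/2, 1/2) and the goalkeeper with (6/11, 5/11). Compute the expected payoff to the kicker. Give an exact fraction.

Against (6/11, 5/11), each row's expected payoff is left: 57/11; center: 6.
Taking the (1/2, 1/2)-weighted average: (1/2)·(57/11) + (1/2)·(6) = 123/22.

123/22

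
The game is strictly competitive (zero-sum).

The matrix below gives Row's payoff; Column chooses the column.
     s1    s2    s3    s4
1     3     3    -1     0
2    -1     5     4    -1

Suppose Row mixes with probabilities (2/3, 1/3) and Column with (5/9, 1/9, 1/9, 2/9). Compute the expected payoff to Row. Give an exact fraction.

4/3

Against (5/9, 1/9, 1/9, 2/9), each row's expected payoff is 1: 17/9; 2: 2/9.
Taking the (2/3, 1/3)-weighted average: (2/3)·(17/9) + (1/3)·(2/9) = 4/3.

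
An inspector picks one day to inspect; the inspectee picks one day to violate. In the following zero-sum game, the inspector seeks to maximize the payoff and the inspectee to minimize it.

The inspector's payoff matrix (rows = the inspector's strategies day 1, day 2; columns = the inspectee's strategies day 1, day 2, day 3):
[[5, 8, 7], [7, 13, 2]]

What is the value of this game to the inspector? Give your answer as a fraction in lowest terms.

39/7

Column day 2 is strictly dominated by day 1 for the inspectee (it gives the inspector more in every row).
The remaining 2×2 game on (day 1, day 2) × (day 1, day 3) has no saddle point. Let the inspector play day 1 with probability p; indifference gives 5p + 7(1−p) = 7p + 2(1−p), so p = 5/7.
Similarly the inspectee's optimal q on day 1 is 5/7, and the value is 5·(5/7) + (7)·(2/7) = 39/7.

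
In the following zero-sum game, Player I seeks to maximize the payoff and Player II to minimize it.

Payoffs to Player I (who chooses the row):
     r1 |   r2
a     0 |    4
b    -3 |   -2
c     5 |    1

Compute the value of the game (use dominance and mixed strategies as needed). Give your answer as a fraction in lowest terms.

5/2

Row b is strictly dominated by row a, so Player I never plays it.
The remaining 2×2 game on (a, c) × (r1, r2) has no saddle point. Let Player I play a with probability p; indifference gives 5(1−p) = 4p + (1−p), so p = 1/2.
Similarly Player II's optimal q on r1 is 3/8, and the value is 0·(3/8) + (4)·(5/8) = 5/2.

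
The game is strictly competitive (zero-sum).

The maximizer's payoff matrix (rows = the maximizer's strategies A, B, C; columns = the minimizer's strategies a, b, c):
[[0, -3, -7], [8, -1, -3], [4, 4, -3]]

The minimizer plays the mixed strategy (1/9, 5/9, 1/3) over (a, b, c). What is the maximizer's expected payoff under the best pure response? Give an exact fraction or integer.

5/3

A: (0)·(1/9) + (-3)·(5/9) + (-7)·(1/3) = -4.
B: (8)·(1/9) + (-1)·(5/9) + (-3)·(1/3) = -2/3.
C: (4)·(1/9) + (4)·(5/9) + (-3)·(1/3) = 5/3.
The best pure response is C with expected payoff 5/3.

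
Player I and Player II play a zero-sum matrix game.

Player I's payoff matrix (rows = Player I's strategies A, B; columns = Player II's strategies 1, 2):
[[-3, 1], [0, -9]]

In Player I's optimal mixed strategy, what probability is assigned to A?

Row minima are -3 and -9, so Player I's maximin is -3; column maxima are 0 and 1, so Player II's minimax is 0. These differ, so the equilibrium is in mixed strategies.
Let Player I play A with probability p. Player II is indifferent when −3p = p − 9(1−p), giving p = 9/13.

9/13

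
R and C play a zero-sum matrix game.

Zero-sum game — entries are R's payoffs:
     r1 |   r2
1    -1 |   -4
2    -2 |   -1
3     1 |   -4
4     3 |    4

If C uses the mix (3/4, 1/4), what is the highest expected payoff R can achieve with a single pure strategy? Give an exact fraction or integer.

1: (-1)·(3/4) + (-4)·(1/4) = -7/4.
2: (-2)·(3/4) + (-1)·(1/4) = -7/4.
3: (1)·(3/4) + (-4)·(1/4) = -1/4.
4: (3)·(3/4) + (4)·(1/4) = 13/4.
The best pure response is 4 with expected payoff 13/4.

13/4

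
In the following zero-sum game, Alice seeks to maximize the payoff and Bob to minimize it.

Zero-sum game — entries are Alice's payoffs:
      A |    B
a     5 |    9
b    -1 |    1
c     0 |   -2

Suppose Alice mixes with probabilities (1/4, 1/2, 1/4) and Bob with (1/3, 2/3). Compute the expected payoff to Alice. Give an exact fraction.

7/4

Against (1/3, 2/3), each row's expected payoff is a: 23/3; b: 1/3; c: -4/3.
Taking the (1/4, 1/2, 1/4)-weighted average: (1/4)·(23/3) + (1/2)·(1/3) + (1/4)·(-4/3) = 7/4.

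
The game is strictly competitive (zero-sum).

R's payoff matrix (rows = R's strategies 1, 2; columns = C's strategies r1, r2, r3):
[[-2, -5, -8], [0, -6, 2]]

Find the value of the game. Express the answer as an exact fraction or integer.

Column r1 is strictly dominated by r2 for C (it gives R more in every row).
The remaining 2×2 game on (1, 2) × (r2, r3) has no saddle point. Let R play 1 with probability p; indifference gives −5p − 6(1−p) = −8p + 2(1−p), so p = 8/11.
Similarly C's optimal q on r2 is 10/11, and the value is -5·(10/11) + (-8)·(1/11) = -58/11.

-58/11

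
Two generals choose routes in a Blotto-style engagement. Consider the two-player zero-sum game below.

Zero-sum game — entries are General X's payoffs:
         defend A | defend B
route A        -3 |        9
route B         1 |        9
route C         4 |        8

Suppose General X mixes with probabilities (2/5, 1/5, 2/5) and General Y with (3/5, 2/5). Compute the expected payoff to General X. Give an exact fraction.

Against (3/5, 2/5), each row's expected payoff is route A: 9/5; route B: 21/5; route C: 28/5.
Taking the (2/5, 1/5, 2/5)-weighted average: (2/5)·(9/5) + (1/5)·(21/5) + (2/5)·(28/5) = 19/5.

19/5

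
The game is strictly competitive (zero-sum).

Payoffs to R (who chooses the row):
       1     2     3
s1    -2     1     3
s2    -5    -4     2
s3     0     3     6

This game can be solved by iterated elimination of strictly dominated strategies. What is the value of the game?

Column 3 is strictly dominated by 1 for C (-2<3, -5<2, 0<6); eliminate 3.
Row s1 is strictly dominated by row s3 (0>-2, 3>1); eliminate s1.
Column 2 is strictly dominated by 1 for C (-5<-4, 0<3); eliminate 2.
Row s2 is strictly dominated by row s3 (0>-5); eliminate s2.
Only (s3, 1) remains, with payoff 0.

0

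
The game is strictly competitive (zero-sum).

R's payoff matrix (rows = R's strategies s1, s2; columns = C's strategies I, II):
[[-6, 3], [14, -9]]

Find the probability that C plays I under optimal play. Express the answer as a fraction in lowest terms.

Row minima are -6 and -9, so R's maximin is -6; column maxima are 14 and 3, so C's minimax is 3. These differ, so the equilibrium is in mixed strategies.
Let C play I with probability q. R is indifferent when −6q + 3(1−q) = 14q − 9(1−q), giving q = 3/8.

3/8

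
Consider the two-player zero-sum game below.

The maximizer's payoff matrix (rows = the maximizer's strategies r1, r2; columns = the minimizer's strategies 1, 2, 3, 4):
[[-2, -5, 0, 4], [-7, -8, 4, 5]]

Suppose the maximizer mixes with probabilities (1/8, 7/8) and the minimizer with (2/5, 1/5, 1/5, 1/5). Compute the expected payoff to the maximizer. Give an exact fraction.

-12/5

Against (2/5, 1/5, 1/5, 1/5), each row's expected payoff is r1: -1; r2: -13/5.
Taking the (1/8, 7/8)-weighted average: (1/8)·(-1) + (7/8)·(-13/5) = -12/5.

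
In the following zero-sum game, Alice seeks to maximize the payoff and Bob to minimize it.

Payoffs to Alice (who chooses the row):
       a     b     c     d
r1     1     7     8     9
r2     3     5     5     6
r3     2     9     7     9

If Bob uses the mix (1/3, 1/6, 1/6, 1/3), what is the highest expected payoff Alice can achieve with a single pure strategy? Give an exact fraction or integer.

19/3

r1: (1)·(1/3) + (7)·(1/6) + (8)·(1/6) + (9)·(1/3) = 35/6.
r2: (3)·(1/3) + (5)·(1/6) + (5)·(1/6) + (6)·(1/3) = 14/3.
r3: (2)·(1/3) + (9)·(1/6) + (7)·(1/6) + (9)·(1/3) = 19/3.
The best pure response is r3 with expected payoff 19/3.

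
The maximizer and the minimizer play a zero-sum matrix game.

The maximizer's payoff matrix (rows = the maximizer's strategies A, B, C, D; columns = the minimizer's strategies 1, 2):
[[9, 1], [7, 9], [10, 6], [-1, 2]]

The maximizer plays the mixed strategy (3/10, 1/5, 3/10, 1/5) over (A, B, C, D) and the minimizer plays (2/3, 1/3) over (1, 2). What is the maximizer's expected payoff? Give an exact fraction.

Against (2/3, 1/3), each row's expected payoff is A: 19/3; B: 23/3; C: 26/3; D: 0.
Taking the (3/10, 1/5, 3/10, 1/5)-weighted average: (3/10)·(19/3) + (1/5)·(23/3) + (3/10)·(26/3) + (1/5)·(0) = 181/30.

181/30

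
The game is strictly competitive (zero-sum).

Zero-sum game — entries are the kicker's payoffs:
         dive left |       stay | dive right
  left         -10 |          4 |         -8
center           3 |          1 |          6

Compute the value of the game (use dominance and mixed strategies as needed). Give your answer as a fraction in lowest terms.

Column dive right is strictly dominated by dive left for the goalkeeper (it gives the kicker more in every row).
The remaining 2×2 game on (left, center) × (dive left, stay) has no saddle point. Let the kicker play left with probability p; indifference gives −10p + 3(1−p) = 4p + (1−p), so p = 1/8.
Similarly the goalkeeper's optimal q on dive left is 3/16, and the value is -10·(3/16) + (4)·(13/16) = 11/8.

11/8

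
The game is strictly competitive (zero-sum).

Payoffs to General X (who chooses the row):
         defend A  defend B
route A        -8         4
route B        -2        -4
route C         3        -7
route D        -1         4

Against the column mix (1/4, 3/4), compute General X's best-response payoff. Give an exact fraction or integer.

route A: (-8)·(1/4) + (4)·(3/4) = 1.
route B: (-2)·(1/4) + (-4)·(3/4) = -7/2.
route C: (3)·(1/4) + (-7)·(3/4) = -9/2.
route D: (-1)·(1/4) + (4)·(3/4) = 11/4.
The best pure response is route D with expected payoff 11/4.

11/4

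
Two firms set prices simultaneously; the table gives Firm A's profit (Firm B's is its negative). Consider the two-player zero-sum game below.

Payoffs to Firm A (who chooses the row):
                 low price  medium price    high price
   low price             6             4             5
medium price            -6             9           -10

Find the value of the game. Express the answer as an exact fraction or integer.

Column low price is strictly dominated by high price for Firm B (it gives Firm A more in every row).
The remaining 2×2 game on (low price, medium price) × (medium price, high price) has no saddle point. Let Firm A play low price with probability p; indifference gives 4p + 9(1−p) = 5p − 10(1−p), so p = 19/20.
Similarly Firm B's optimal q on medium price is 3/4, and the value is 4·(3/4) + (5)·(1/4) = 17/4.

17/4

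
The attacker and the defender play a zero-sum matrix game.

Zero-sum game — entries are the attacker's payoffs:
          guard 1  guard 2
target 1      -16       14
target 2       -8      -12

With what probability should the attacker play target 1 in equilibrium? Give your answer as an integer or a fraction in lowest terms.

2/17

Row minima are -16 and -12, so the attacker's maximin is -12; column maxima are -8 and 14, so the defender's minimax is -8. These differ, so the equilibrium is in mixed strategies.
Let the attacker play target 1 with probability p. The defender is indifferent when −16p − 8(1−p) = 14p − 12(1−p), giving p = 2/17.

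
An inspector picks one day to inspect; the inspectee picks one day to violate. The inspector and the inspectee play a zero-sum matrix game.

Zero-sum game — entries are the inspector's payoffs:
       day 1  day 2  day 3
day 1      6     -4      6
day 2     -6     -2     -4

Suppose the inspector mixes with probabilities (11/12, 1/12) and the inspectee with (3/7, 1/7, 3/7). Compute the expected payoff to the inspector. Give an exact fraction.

80/21

Against (3/7, 1/7, 3/7), each row's expected payoff is day 1: 32/7; day 2: -32/7.
Taking the (11/12, 1/12)-weighted average: (11/12)·(32/7) + (1/12)·(-32/7) = 80/21.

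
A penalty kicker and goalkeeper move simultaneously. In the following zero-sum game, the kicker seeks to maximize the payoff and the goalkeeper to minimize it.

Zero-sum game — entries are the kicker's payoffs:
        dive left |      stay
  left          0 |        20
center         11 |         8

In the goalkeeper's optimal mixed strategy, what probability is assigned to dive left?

12/23

Row minima are 0 and 8, so the kicker's maximin is 8; column maxima are 11 and 20, so the goalkeeper's minimax is 11. These differ, so the equilibrium is in mixed strategies.
Let the goalkeeper play dive left with probability q. The kicker is indifferent when 20(1−q) = 11q + 8(1−q), giving q = 12/23.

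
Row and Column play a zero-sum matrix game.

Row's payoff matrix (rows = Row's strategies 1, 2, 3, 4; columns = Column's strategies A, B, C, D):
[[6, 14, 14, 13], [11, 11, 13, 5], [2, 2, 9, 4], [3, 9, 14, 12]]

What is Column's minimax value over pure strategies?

11

The worst case (largest entry) in each column is A: 11, B: 14, C: 14, D: 13.
The best (smallest) of these is 11.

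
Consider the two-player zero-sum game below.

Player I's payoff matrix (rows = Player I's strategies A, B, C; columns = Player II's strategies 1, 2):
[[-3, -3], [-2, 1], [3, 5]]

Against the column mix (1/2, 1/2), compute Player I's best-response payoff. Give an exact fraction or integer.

4

A: (-3)·(1/2) + (-3)·(1/2) = -3.
B: (-2)·(1/2) + (1)·(1/2) = -1/2.
C: (3)·(1/2) + (5)·(1/2) = 4.
The best pure response is C with expected payoff 4.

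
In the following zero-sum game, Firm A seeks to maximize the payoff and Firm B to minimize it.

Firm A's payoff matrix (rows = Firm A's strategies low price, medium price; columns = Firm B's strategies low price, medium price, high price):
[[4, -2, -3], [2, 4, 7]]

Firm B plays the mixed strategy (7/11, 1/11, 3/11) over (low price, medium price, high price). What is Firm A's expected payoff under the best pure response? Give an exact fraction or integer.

39/11

low price: (4)·(7/11) + (-2)·(1/11) + (-3)·(3/11) = 17/11.
medium price: (2)·(7/11) + (4)·(1/11) + (7)·(3/11) = 39/11.
The best pure response is medium price with expected payoff 39/11.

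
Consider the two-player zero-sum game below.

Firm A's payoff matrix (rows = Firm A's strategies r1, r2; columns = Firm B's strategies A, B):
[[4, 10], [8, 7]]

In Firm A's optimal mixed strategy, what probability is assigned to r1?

1/7

Row minima are 4 and 7, so Firm A's maximin is 7; column maxima are 8 and 10, so Firm B's minimax is 8. These differ, so the equilibrium is in mixed strategies.
Let Firm A play r1 with probability p. Firm B is indifferent when 4p + 8(1−p) = 10p + 7(1−p), giving p = 1/7.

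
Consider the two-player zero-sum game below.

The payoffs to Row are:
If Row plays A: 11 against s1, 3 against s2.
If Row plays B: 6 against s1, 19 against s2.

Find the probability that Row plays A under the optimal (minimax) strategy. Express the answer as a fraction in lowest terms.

13/21

Row minima are 3 and 6, so Row's maximin is 6; column maxima are 11 and 19, so Column's minimax is 11. These differ, so the equilibrium is in mixed strategies.
Let Row play A with probability p. Column is indifferent when 11p + 6(1−p) = 3p + 19(1−p), giving p = 13/21.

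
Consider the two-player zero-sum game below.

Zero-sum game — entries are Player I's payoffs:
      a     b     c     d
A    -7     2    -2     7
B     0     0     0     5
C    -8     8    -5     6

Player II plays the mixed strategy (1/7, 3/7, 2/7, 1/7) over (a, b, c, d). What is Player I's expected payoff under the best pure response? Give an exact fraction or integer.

12/7

A: (-7)·(1/7) + (2)·(3/7) + (-2)·(2/7) + (7)·(1/7) = 2/7.
B: (0)·(1/7) + (0)·(3/7) + (0)·(2/7) + (5)·(1/7) = 5/7.
C: (-8)·(1/7) + (8)·(3/7) + (-5)·(2/7) + (6)·(1/7) = 12/7.
The best pure response is C with expected payoff 12/7.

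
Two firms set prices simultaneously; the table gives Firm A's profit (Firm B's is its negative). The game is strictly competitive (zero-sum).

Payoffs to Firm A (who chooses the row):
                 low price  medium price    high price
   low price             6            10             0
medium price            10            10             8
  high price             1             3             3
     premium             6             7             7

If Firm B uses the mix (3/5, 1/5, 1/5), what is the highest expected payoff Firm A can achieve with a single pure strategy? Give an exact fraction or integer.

low price: (6)·(3/5) + (10)·(1/5) + (0)·(1/5) = 28/5.
medium price: (10)·(3/5) + (10)·(1/5) + (8)·(1/5) = 48/5.
high price: (1)·(3/5) + (3)·(1/5) + (3)·(1/5) = 9/5.
premium: (6)·(3/5) + (7)·(1/5) + (7)·(1/5) = 32/5.
The best pure response is medium price with expected payoff 48/5.

48/5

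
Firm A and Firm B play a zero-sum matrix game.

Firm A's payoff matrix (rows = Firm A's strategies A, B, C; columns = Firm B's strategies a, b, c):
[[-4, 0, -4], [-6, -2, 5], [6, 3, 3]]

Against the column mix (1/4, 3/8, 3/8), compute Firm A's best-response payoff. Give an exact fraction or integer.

A: (-4)·(1/4) + (0)·(3/8) + (-4)·(3/8) = -5/2.
B: (-6)·(1/4) + (-2)·(3/8) + (5)·(3/8) = -3/8.
C: (6)·(1/4) + (3)·(3/8) + (3)·(3/8) = 15/4.
The best pure response is C with expected payoff 15/4.

15/4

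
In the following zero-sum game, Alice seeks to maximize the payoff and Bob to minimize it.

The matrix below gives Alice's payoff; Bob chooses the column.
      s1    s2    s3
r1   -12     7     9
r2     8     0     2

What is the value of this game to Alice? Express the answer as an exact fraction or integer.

56/27

Column s3 is strictly dominated by s2 for Bob (it gives Alice more in every row).
The remaining 2×2 game on (r1, r2) × (s1, s2) has no saddle point. Let Alice play r1 with probability p; indifference gives −12p + 8(1−p) = 7p, so p = 8/27.
Similarly Bob's optimal q on s1 is 7/27, and the value is -12·(7/27) + (7)·(20/27) = 56/27.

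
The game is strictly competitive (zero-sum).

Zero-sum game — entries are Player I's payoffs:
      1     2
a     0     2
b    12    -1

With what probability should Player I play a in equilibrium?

Row minima are 0 and -1, so Player I's maximin is 0; column maxima are 12 and 2, so Player II's minimax is 2. These differ, so the equilibrium is in mixed strategies.
Let Player I play a with probability p. Player II is indifferent when 12(1−p) = 2p − (1−p), giving p = 13/15.

13/15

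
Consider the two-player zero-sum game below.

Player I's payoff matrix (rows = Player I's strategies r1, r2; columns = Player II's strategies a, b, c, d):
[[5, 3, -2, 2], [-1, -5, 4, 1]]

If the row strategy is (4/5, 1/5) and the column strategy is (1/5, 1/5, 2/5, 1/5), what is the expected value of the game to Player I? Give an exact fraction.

27/25

Against (1/5, 1/5, 2/5, 1/5), each row's expected payoff is r1: 6/5; r2: 3/5.
Taking the (4/5, 1/5)-weighted average: (4/5)·(6/5) + (1/5)·(3/5) = 27/25.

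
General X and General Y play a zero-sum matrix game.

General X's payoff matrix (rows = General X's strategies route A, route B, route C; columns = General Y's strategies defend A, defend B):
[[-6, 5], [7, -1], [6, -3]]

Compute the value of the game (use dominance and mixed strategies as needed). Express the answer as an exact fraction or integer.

Row route C is strictly dominated by row route B, so General X never plays it.
The remaining 2×2 game on (route A, route B) × (defend A, defend B) has no saddle point. Let General X play route A with probability p; indifference gives −6p + 7(1−p) = 5p − (1−p), so p = 8/19.
Similarly General Y's optimal q on defend A is 6/19, and the value is -6·(6/19) + (5)·(13/19) = 29/19.

29/19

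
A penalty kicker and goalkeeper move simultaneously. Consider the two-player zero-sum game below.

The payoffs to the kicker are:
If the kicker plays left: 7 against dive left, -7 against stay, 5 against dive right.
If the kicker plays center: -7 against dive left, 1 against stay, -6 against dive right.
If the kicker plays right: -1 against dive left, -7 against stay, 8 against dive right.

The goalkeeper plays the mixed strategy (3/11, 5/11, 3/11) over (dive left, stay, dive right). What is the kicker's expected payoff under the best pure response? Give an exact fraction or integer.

left: (7)·(3/11) + (-7)·(5/11) + (5)·(3/11) = 1/11.
center: (-7)·(3/11) + (1)·(5/11) + (-6)·(3/11) = -34/11.
right: (-1)·(3/11) + (-7)·(5/11) + (8)·(3/11) = -14/11.
The best pure response is left with expected payoff 1/11.

1/11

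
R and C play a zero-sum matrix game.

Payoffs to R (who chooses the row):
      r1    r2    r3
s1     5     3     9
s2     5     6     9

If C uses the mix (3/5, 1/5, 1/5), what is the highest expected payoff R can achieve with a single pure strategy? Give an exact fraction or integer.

s1: (5)·(3/5) + (3)·(1/5) + (9)·(1/5) = 27/5.
s2: (5)·(3/5) + (6)·(1/5) + (9)·(1/5) = 6.
The best pure response is s2 with expected payoff 6.

6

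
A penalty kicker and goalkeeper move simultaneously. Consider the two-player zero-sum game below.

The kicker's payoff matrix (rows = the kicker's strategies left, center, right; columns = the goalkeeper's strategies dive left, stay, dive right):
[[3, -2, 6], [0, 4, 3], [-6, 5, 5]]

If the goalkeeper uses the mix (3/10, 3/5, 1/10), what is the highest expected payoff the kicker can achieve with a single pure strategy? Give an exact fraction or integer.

27/10

left: (3)·(3/10) + (-2)·(3/5) + (6)·(1/10) = 3/10.
center: (0)·(3/10) + (4)·(3/5) + (3)·(1/10) = 27/10.
right: (-6)·(3/10) + (5)·(3/5) + (5)·(1/10) = 17/10.
The best pure response is center with expected payoff 27/10.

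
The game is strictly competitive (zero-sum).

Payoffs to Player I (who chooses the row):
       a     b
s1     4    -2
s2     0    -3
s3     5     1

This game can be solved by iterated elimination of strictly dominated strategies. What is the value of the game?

1

Column a is strictly dominated by b for Player II (-2<4, -3<0, 1<5); eliminate a.
Row s2 is strictly dominated by row s1 (-2>-3); eliminate s2.
Row s1 is strictly dominated by row s3 (1>-2); eliminate s1.
Only (s3, b) remains, with payoff 1.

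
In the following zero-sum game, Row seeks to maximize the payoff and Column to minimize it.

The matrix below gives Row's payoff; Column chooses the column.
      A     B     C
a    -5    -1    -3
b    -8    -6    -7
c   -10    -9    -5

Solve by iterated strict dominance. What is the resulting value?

Column C is strictly dominated by A for Column (-5<-3, -8<-7, -10<-5); eliminate C.
Row b is strictly dominated by row a (-5>-8, -1>-6); eliminate b.
Column B is strictly dominated by A for Column (-5<-1, -10<-9); eliminate B.
Row c is strictly dominated by row a (-5>-10); eliminate c.
Only (a, A) remains, with payoff -5.

-5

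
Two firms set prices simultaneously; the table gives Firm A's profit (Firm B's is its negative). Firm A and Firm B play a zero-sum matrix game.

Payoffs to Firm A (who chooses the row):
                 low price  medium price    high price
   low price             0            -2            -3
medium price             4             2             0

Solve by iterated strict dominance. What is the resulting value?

0

Column medium price is strictly dominated by high price for Firm B (-3<-2, 0<2); eliminate medium price.
Column low price is strictly dominated by high price for Firm B (-3<0, 0<4); eliminate low price.
Row low price is strictly dominated by row medium price (0>-3); eliminate low price.
Only (medium price, high price) remains, with payoff 0.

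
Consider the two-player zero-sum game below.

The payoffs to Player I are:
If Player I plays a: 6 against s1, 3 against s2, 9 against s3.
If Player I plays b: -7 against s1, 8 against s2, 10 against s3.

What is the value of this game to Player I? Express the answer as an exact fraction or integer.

Column s3 is strictly dominated by s2 for Player II (it gives Player I more in every row).
The remaining 2×2 game on (a, b) × (s1, s2) has no saddle point. Let Player I play a with probability p; indifference gives 6p − 7(1−p) = 3p + 8(1−p), so p = 5/6.
Similarly Player II's optimal q on s1 is 5/18, and the value is 6·(5/18) + (3)·(13/18) = 23/6.

23/6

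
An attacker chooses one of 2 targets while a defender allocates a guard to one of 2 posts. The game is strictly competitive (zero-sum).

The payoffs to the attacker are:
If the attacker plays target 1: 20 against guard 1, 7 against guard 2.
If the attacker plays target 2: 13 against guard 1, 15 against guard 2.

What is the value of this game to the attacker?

209/15

Row minima are 7 and 13, so the attacker's maximin is 13; column maxima are 20 and 15, so the defender's minimax is 15. These differ, so the equilibrium is in mixed strategies.
Let the attacker play target 1 with probability p. The defender is indifferent when 20p + 13(1−p) = 7p + 15(1−p), giving p = 2/15.
Let the defender play guard 1 with probability q. The attacker is indifferent when 20q + 7(1−q) = 13q + 15(1−q), giving q = 8/15.
The value is 20·(8/15) + (7)·(7/15) = 209/15.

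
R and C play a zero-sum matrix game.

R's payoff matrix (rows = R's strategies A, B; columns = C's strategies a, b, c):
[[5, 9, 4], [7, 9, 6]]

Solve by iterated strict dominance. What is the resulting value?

6

Column b is strictly dominated by a for C (5<9, 7<9); eliminate b.
Row A is strictly dominated by row B (7>5, 6>4); eliminate A.
Column a is strictly dominated by c for C (6<7); eliminate a.
Only (B, c) remains, with payoff 6.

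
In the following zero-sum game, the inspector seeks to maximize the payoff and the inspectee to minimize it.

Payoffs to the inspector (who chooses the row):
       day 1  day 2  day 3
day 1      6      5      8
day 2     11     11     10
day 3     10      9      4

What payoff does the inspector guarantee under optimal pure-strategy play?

Row minima: 5, 10, 4 → the inspector's maximin is 10.
Column maxima: 11, 11, 10 → the inspectee's minimax is 10.
They coincide at (day 2, day 3), so the value is 10.

10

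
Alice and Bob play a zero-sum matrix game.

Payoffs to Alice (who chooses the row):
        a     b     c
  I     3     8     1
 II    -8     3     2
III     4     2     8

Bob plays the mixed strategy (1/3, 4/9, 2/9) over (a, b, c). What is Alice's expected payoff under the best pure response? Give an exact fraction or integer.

43/9

I: (3)·(1/3) + (8)·(4/9) + (1)·(2/9) = 43/9.
II: (-8)·(1/3) + (3)·(4/9) + (2)·(2/9) = -8/9.
III: (4)·(1/3) + (2)·(4/9) + (8)·(2/9) = 4.
The best pure response is I with expected payoff 43/9.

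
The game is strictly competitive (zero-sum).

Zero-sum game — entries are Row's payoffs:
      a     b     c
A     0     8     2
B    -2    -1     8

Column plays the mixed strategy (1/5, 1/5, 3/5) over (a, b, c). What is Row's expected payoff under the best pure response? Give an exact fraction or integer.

21/5

A: (0)·(1/5) + (8)·(1/5) + (2)·(3/5) = 14/5.
B: (-2)·(1/5) + (-1)·(1/5) + (8)·(3/5) = 21/5.
The best pure response is B with expected payoff 21/5.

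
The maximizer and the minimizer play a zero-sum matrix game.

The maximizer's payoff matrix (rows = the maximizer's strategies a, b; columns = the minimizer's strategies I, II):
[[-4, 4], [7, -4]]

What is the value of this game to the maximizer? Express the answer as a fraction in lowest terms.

Row minima are -4 and -4, so the maximizer's maximin is -4; column maxima are 7 and 4, so the minimizer's minimax is 4. These differ, so the equilibrium is in mixed strategies.
Let the maximizer play a with probability p. The minimizer is indifferent when −4p + 7(1−p) = 4p − 4(1−p), giving p = 11/19.
Let the minimizer play I with probability q. The maximizer is indifferent when −4q + 4(1−q) = 7q − 4(1−q), giving q = 8/19.
The value is -4·(8/19) + (4)·(11/19) = 12/19.

12/19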